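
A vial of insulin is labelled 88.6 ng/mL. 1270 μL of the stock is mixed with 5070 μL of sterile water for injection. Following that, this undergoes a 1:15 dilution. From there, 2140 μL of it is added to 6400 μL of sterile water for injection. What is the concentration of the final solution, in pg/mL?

296 pg/mL

Overall dilution factor = 4.992 × 15 × 3.991 = 299.
88.6 ng/mL / 299 = 0.296 ng/mL = 296 pg/mL.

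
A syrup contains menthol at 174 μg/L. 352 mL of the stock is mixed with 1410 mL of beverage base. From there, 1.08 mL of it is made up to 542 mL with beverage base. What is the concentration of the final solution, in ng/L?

69.3 ng/L

Overall dilution factor = 5.006 × 501.9 = 2512.
174 μg/L / 2512 = 0.0693 μg/L = 69.3 ng/L.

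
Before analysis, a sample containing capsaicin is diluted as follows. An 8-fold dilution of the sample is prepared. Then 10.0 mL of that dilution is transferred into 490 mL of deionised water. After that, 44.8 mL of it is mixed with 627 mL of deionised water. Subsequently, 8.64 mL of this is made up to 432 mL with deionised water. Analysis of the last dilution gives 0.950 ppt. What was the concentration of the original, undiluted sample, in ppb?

Overall dilution factor = 8 × 50 × 15.00 × 50 = 3.00 × 10⁵.
Original = 0.950 ppt × 3.00 × 10⁵ = 2.85 × 10⁵ ppt = 285 ppb.

285 ppb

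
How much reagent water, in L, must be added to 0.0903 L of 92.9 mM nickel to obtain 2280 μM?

2280 μM = 2.28 mM.
V₂ = C₁V₁/C₂ = 92.9 × 0.0903 / 2.28 = 3.68 L.
Diluent to add = V₂ − V₁ = 3.68 − 0.0903 = 3.59 L.

3.59 L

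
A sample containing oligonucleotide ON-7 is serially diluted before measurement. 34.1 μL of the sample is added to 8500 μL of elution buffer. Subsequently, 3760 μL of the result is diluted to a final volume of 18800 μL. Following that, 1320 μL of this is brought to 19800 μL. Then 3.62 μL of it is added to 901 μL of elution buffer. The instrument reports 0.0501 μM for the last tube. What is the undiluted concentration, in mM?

235 mM

Overall dilution factor = 250.3 × 5 × 15 × 249.9 = 4.69 × 10⁶.
Original = 0.0501 μM × 4.69 × 10⁶ = 2.35 × 10⁵ μM = 235 mM.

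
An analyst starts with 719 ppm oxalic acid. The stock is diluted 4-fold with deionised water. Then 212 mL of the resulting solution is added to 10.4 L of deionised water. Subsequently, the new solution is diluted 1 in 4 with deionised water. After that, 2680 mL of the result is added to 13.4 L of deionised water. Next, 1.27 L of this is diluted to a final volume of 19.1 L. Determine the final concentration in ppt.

9950 ppt

Overall dilution factor = 4 × 50.06 × 4 × 6 × 15.04 = 7.23 × 10⁴.
719 ppm / 7.23 × 10⁴ = 9.95 × 10⁻³ ppm = 9950 ppt.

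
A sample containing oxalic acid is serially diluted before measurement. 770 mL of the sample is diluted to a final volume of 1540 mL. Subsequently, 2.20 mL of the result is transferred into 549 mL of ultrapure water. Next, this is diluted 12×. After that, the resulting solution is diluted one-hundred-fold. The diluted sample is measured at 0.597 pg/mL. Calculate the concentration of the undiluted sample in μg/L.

359 μg/L

Overall dilution factor = 2 × 250.5 × 12 × 100 = 6.01 × 10⁵.
Original = 0.597 pg/mL × 6.01 × 10⁵ = 3.59 × 10⁵ pg/mL = 359 μg/L.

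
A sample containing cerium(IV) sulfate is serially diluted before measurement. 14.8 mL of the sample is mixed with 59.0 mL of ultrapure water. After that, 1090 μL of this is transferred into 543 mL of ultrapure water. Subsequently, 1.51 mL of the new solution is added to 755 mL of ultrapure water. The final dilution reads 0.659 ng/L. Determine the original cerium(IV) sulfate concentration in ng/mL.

Overall dilution factor = 4.986 × 499.2 × 501 = 1.25 × 10⁶.
Original = 0.659 ng/L × 1.25 × 10⁶ = 8.22 × 10⁵ ng/L = 822 ng/mL.

822 ng/mL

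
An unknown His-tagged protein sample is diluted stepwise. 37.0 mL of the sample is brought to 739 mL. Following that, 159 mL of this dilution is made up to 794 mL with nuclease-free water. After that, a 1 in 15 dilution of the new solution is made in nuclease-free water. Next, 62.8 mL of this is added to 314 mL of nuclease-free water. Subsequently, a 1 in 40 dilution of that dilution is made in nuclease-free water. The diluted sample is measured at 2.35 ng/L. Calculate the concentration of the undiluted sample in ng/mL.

844 ng/mL

Overall dilution factor = 19.97 × 4.994 × 15 × 6 × 40 = 3.59 × 10⁵.
Original = 2.35 ng/L × 3.59 × 10⁵ = 8.44 × 10⁵ ng/L = 844 ng/mL.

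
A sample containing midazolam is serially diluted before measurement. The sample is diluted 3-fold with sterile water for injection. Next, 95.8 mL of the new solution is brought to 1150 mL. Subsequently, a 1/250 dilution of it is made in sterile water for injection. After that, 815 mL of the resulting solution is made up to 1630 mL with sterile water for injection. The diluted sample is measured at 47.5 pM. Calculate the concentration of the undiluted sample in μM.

Overall dilution factor = 3 × 12.00 × 250 × 2 = 1.80 × 10⁴.
Original = 47.5 pM × 1.80 × 10⁴ = 8.55 × 10⁵ pM = 0.855 μM.

0.855 μM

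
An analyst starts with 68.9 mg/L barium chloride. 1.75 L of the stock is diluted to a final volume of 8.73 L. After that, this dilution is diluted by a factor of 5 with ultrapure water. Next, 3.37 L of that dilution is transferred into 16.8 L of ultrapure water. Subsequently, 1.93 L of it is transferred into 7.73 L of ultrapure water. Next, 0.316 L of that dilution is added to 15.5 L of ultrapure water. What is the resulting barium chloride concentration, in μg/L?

1.84 μg/L

Overall dilution factor = 4.989 × 5 × 5.985 × 5.005 × 50.05 = 3.74 × 10⁴.
68.9 mg/L / 3.74 × 10⁴ = 1.84 × 10⁻³ mg/L = 1.84 μg/L.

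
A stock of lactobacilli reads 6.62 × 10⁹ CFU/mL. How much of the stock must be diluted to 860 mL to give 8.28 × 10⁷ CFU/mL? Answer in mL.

V₁ = C₂V₂/C₁ = 8.28 × 10⁷ × 860 / 6.62 × 10⁹ = 10.8 mL.

10.8 mL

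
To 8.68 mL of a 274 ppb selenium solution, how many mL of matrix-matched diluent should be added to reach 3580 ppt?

656 mL

3580 ppt = 3.58 ppb.
V₂ = C₁V₁/C₂ = 274 × 8.68 / 3.58 = 664 mL.
Diluent to add = V₂ − V₁ = 664 − 8.68 = 656 mL.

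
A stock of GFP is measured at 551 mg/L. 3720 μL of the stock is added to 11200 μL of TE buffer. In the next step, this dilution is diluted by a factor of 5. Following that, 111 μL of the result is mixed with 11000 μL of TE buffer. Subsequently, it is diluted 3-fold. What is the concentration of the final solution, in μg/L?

Overall dilution factor = 4.011 × 5 × 100.1 × 3 = 6022.
551 mg/L / 6022 = 0.0915 mg/L = 91.5 μg/L.

91.5 μg/L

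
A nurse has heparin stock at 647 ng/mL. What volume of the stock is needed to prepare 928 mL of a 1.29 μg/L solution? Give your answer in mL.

1.85 mL

1.29 μg/L = 1.29 ng/mL.
V₁ = C₂V₂/C₁ = 1.29 × 928 / 647 = 1.85 mL.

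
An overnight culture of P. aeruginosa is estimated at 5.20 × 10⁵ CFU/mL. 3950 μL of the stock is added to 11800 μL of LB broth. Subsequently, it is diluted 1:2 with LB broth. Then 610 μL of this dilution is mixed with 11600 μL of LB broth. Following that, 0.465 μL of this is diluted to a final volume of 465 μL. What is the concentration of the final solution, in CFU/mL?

3.26 CFU/mL

Overall dilution factor = 3.987 × 2 × 20.02 × 1000 = 1.60 × 10⁵.
5.20 × 10⁵ CFU/mL / 1.60 × 10⁵ = 3.26 CFU/mL.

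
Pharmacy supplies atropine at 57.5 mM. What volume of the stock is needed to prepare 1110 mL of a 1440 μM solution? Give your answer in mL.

27.8 mL

1440 μM = 1.44 mM.
V₁ = C₂V₂/C₁ = 1.44 × 1110 / 57.5 = 27.8 mL.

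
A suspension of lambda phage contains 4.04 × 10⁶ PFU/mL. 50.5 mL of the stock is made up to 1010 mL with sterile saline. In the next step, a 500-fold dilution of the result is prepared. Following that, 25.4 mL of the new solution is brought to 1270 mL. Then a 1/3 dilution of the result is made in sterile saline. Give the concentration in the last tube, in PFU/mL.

2.69 PFU/mL

Overall dilution factor = 20 × 500 × 50 × 3 = 1.50 × 10⁶.
4.04 × 10⁶ PFU/mL / 1.50 × 10⁶ = 2.69 PFU/mL.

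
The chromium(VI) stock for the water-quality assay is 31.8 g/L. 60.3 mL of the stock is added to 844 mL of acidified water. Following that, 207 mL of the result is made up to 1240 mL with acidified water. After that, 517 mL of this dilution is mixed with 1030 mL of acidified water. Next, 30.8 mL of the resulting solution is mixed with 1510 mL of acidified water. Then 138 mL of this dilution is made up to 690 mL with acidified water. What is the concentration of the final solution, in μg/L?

473 μg/L

Overall dilution factor = 15.00 × 5.990 × 2.992 × 50.03 × 5 = 6.72 × 10⁴.
31.8 g/L / 6.72 × 10⁴ = 4.73 × 10⁻⁴ g/L = 473 μg/L.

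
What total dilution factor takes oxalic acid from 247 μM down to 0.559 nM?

Factor = C₀/C_target = 247 μM / 0.559 nM = 4.42 × 10⁵.

4.42 × 10⁵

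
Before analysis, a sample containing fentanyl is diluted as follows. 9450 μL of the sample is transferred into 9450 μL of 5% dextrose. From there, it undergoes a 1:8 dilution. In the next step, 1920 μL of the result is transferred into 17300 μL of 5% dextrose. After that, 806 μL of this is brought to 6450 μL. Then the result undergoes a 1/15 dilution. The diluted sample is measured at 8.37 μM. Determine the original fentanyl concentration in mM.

161 mM

Overall dilution factor = 2 × 8 × 10.01 × 8.002 × 15 = 1.92 × 10⁴.
Original = 8.37 μM × 1.92 × 10⁴ = 1.61 × 10⁵ μM = 161 mM.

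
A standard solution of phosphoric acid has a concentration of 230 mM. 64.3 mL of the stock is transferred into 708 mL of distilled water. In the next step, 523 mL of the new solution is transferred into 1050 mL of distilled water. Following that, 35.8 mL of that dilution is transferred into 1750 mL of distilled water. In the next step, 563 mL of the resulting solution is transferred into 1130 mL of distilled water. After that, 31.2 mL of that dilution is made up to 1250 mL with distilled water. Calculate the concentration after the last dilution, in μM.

Overall dilution factor = 12.01 × 3.008 × 49.88 × 3.007 × 40.06 = 2.17 × 10⁵.
230 mM / 2.17 × 10⁵ = 1.06 × 10⁻³ mM = 1.06 μM.

1.06 μM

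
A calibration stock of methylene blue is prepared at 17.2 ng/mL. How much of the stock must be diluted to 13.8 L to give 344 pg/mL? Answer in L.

344 pg/mL = 0.344 ng/mL.
V₁ = C₂V₂/C₁ = 0.344 × 13.8 / 17.2 = 0.276 L.

0.276 L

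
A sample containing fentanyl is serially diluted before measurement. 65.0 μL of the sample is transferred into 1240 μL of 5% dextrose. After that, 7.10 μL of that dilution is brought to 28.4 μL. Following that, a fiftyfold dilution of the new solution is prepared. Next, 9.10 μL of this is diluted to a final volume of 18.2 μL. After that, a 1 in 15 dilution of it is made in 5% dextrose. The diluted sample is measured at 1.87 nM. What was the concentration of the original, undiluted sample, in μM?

225 μM

Overall dilution factor = 20.08 × 4 × 50 × 2 × 15 = 1.20 × 10⁵.
Original = 1.87 nM × 1.20 × 10⁵ = 2.25 × 10⁵ nM = 225 μM.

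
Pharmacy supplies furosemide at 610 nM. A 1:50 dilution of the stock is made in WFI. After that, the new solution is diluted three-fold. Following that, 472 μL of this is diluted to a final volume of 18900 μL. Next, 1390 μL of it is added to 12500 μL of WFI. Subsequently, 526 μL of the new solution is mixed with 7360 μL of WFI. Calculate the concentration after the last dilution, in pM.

Overall dilution factor = 50 × 3 × 40.04 × 9.993 × 14.99 = 9.00 × 10⁵.
610 nM / 9.00 × 10⁵ = 6.78 × 10⁻⁴ nM = 0.678 pM.

0.678 pM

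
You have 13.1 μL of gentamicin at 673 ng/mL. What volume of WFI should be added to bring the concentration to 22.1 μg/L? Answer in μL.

22.1 μg/L = 22.1 ng/mL.
V₂ = C₁V₁/C₂ = 673 × 13.1 / 22.1 = 399 μL.
Diluent to add = V₂ − V₁ = 399 − 13.1 = 386 μL.

386 μL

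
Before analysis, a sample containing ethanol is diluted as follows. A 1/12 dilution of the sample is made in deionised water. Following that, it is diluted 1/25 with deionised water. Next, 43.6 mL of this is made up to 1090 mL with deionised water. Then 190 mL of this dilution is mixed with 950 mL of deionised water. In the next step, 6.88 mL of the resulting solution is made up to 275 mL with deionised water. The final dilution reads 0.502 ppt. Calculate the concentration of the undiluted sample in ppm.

0.903 ppm

Overall dilution factor = 12 × 25 × 25 × 6 × 39.97 = 1.80 × 10⁶.
Original = 0.502 ppt × 1.80 × 10⁶ = 9.03 × 10⁵ ppt = 0.903 ppm.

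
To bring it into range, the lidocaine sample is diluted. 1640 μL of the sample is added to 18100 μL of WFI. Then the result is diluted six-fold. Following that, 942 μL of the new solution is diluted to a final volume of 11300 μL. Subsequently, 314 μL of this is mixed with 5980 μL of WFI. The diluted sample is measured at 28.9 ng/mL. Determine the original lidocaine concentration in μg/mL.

Overall dilution factor = 12.04 × 6 × 12.00 × 20.04 = 1.74 × 10⁴.
Original = 28.9 ng/mL × 1.74 × 10⁴ = 5.02 × 10⁵ ng/mL = 502 μg/mL.

502 μg/mL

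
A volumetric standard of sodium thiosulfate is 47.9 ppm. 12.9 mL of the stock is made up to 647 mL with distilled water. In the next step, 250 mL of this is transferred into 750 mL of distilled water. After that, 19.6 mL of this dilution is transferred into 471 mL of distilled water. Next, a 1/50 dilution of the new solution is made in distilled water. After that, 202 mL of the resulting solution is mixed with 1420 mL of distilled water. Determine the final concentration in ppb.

0.0238 ppb

Overall dilution factor = 50.16 × 4 × 25.03 × 50 × 8.030 = 2.02 × 10⁶.
47.9 ppm / 2.02 × 10⁶ = 2.38 × 10⁻⁵ ppm = 0.0238 ppb.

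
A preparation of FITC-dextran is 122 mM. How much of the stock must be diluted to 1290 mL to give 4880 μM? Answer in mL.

51.6 mL

4880 μM = 4.88 mM.
V₁ = C₂V₂/C₁ = 4.88 × 1290 / 122 = 51.6 mL.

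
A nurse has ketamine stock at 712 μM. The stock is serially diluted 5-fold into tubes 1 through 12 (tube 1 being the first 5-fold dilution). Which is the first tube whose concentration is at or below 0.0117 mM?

tube 3

Tube n has concentration 712 μM / 5ⁿ.
Need 5ⁿ ≥ 712 μM / 0.0117 mM = 60.9, so n ≥ 2.55.
First such tube: n = 3.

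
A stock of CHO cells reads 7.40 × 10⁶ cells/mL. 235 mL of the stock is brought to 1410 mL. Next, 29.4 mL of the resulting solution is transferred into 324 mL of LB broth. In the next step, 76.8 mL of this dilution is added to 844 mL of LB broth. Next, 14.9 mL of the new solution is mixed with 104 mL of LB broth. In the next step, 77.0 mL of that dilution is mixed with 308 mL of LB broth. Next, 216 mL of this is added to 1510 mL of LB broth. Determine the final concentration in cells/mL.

26.8 cells/mL

Overall dilution factor = 6 × 12.02 × 11.99 × 7.980 × 5 × 7.991 = 2.76 × 10⁵.
7.40 × 10⁶ cells/mL / 2.76 × 10⁵ = 26.8 cells/mL.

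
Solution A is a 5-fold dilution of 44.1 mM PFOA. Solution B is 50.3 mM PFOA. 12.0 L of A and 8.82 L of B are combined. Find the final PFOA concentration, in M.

C_A = 44.1 mM / 5 = 8.82 mM.
C_mix = (C_A·V_A + C_B·V_B)/(V_A + V_B) = (8.82×12.0 + 50.3×8.82) / 20.82 = 26.4 mM = 0.0264 M.

0.0264 M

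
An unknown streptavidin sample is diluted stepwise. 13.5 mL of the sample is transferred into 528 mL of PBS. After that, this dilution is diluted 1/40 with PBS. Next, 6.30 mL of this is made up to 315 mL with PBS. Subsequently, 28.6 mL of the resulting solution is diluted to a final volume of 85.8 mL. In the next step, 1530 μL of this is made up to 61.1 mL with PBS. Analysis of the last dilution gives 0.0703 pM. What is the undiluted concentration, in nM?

Overall dilution factor = 40.11 × 40 × 50 × 3 × 39.93 = 9.61 × 10⁶.
Original = 0.0703 pM × 9.61 × 10⁶ = 6.76 × 10⁵ pM = 676 nM.

676 nM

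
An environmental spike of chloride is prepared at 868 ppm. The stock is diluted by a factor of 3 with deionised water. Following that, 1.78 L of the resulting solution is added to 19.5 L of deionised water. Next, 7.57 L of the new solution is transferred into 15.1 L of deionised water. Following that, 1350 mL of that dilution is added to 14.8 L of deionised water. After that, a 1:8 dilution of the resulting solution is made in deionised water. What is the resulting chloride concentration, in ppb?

84.4 ppb

Overall dilution factor = 3 × 11.96 × 2.995 × 11.96 × 8 = 1.03 × 10⁴.
868 ppm / 1.03 × 10⁴ = 0.0844 ppm = 84.4 ppb.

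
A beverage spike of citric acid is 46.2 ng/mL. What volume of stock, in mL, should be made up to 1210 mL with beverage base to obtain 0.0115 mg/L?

301 mL

0.0115 mg/L = 11.5 ng/mL.
V₁ = C₂V₂/C₁ = 11.5 × 1210 / 46.2 = 301 mL.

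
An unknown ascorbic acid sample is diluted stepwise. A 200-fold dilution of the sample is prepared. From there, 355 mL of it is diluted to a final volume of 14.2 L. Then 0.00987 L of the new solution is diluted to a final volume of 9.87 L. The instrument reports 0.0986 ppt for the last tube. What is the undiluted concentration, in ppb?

Overall dilution factor = 200 × 40 × 1000 = 8.00 × 10⁶.
Original = 0.0986 ppt × 8.00 × 10⁶ = 7.89 × 10⁵ ppt = 789 ppb.

789 ppb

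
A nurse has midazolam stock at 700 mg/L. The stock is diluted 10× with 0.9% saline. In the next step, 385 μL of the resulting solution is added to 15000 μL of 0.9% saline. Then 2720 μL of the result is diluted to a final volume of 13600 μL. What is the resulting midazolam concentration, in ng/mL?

350 ng/mL

Overall dilution factor = 10 × 39.96 × 5 = 1998.
700 mg/L / 1998 = 0.350 mg/L = 350 ng/mL.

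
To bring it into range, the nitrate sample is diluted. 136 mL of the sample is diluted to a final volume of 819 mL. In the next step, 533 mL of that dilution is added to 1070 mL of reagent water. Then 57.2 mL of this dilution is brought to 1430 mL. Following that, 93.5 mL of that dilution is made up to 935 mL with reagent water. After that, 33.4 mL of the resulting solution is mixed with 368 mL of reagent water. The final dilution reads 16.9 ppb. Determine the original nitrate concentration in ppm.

Overall dilution factor = 6.022 × 3.008 × 25 × 10 × 12.02 = 5.44 × 10⁴.
Original = 16.9 ppb × 5.44 × 10⁴ = 9.20 × 10⁵ ppb = 920 ppm.

920 ppm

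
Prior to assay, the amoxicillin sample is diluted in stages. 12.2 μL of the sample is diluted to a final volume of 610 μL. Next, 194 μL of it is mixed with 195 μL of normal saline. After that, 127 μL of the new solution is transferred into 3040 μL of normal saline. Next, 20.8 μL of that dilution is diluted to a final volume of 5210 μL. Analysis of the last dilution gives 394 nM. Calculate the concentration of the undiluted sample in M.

Overall dilution factor = 50 × 2.005 × 24.94 × 250.5 = 6.26 × 10⁵.
Original = 394 nM × 6.26 × 10⁵ = 2.47 × 10⁸ nM = 0.247 M.

0.247 M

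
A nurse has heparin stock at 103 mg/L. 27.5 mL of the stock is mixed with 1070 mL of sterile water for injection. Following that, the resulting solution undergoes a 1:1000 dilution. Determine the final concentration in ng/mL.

2.58 ng/mL

Overall dilution factor = 39.91 × 1000 = 3.99 × 10⁴.
103 mg/L / 3.99 × 10⁴ = 2.58 × 10⁻³ mg/L = 2.58 ng/mL.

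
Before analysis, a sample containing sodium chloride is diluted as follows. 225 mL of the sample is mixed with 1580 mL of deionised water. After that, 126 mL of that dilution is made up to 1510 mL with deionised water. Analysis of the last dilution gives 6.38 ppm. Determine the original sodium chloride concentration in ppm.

Overall dilution factor = 8.022 × 11.98 = 96.1.
Original = 6.38 ppm × 96.1 = 613 ppm.

613 ppm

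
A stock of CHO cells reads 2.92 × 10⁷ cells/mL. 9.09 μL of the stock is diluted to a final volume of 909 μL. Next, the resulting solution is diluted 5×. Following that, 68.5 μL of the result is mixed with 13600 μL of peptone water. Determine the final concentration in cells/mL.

293 cells/mL

Overall dilution factor = 100 × 5 × 199.5 = 9.98 × 10⁴.
2.92 × 10⁷ cells/mL / 9.98 × 10⁴ = 293 cells/mL.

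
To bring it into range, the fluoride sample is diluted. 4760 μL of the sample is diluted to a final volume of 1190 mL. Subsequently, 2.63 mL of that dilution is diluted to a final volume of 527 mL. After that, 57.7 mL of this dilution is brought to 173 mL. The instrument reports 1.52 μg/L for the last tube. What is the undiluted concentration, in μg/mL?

228 μg/mL

Overall dilution factor = 250 × 200.4 × 2.998 = 1.50 × 10⁵.
Original = 1.52 μg/L × 1.50 × 10⁵ = 2.28 × 10⁵ μg/L = 228 μg/mL.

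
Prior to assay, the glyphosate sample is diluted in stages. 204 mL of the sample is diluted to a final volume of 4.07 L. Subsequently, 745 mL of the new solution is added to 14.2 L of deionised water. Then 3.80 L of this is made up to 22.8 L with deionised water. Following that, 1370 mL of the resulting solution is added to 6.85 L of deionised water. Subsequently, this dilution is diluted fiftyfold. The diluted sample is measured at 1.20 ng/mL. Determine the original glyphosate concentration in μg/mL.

Overall dilution factor = 19.95 × 20.06 × 6 × 6 × 50 = 7.20 × 10⁵.
Original = 1.20 ng/mL × 7.20 × 10⁵ = 8.64 × 10⁵ ng/mL = 864 μg/mL.

864 μg/mL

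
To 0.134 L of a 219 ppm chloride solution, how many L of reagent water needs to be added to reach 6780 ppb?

6780 ppb = 6.78 ppm.
V₂ = C₁V₁/C₂ = 219 × 0.134 / 6.78 = 4.33 L.
Diluent to add = V₂ − V₁ = 4.33 − 0.134 = 4.19 L.

4.19 L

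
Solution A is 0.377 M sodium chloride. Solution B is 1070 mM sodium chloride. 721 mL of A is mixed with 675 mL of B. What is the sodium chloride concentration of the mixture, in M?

C_B = 1070 mM = 1.07 M.
C_mix = (C_A·V_A + C_B·V_B)/(V_A + V_B) = (0.377×721 + 1.07×675) / 1396 = 0.712 M.

0.712 M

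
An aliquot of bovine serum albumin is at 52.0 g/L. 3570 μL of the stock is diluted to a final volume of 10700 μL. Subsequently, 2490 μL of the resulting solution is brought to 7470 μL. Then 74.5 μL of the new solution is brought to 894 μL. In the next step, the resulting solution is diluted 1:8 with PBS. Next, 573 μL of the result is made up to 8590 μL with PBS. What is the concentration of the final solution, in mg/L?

Overall dilution factor = 2.997 × 3 × 12 × 8 × 14.99 = 1.29 × 10⁴.
52.0 g/L / 1.29 × 10⁴ = 4.02 × 10⁻³ g/L = 4.02 mg/L.

4.02 mg/L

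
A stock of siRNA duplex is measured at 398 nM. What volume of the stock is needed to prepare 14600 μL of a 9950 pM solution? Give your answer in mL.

9950 pM = 9.95 nM.
V₁ = C₂V₂/C₁ = 9.95 × 14600 / 398 = 365 μL = 0.365 mL.

0.365 mL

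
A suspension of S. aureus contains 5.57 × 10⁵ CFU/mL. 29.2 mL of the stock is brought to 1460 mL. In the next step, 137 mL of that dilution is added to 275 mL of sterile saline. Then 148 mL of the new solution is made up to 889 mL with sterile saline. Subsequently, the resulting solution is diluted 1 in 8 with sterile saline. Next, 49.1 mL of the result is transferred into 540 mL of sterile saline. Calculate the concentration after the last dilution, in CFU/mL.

6.42 CFU/mL

Overall dilution factor = 50 × 3.007 × 6.007 × 8 × 12.00 = 8.67 × 10⁴.
5.57 × 10⁵ CFU/mL / 8.67 × 10⁴ = 6.42 CFU/mL.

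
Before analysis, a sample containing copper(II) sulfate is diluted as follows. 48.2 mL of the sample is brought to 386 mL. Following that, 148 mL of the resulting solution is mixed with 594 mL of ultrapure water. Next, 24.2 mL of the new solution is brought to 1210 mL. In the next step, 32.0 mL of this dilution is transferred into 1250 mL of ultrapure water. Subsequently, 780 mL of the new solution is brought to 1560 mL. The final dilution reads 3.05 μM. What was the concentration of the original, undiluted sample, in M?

Overall dilution factor = 8.008 × 5.014 × 50 × 40.06 × 2 = 1.61 × 10⁵.
Original = 3.05 μM × 1.61 × 10⁵ = 4.91 × 10⁵ μM = 0.491 M.

0.491 M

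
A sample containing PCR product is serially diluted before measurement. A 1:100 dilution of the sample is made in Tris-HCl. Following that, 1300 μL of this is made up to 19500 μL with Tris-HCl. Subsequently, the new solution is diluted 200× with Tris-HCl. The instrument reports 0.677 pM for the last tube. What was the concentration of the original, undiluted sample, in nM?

203 nM

Overall dilution factor = 100 × 15 × 200 = 3.00 × 10⁵.
Original = 0.677 pM × 3.00 × 10⁵ = 2.03 × 10⁵ pM = 203 nM.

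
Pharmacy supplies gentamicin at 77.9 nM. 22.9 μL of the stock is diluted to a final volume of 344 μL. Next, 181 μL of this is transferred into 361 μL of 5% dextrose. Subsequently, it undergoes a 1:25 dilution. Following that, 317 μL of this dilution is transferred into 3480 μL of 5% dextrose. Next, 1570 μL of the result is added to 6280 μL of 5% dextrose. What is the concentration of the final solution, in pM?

Overall dilution factor = 15.02 × 2.994 × 25 × 11.98 × 5 = 6.73 × 10⁴.
77.9 nM / 6.73 × 10⁴ = 1.16 × 10⁻³ nM = 1.16 pM.

1.16 pM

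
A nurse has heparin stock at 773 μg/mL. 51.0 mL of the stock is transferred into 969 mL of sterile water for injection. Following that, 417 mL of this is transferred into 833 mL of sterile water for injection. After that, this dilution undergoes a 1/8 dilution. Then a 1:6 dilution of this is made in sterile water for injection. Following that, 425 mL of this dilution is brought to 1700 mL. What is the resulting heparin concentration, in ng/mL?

67.2 ng/mL

Overall dilution factor = 20 × 2.998 × 8 × 6 × 4 = 1.15 × 10⁴.
773 μg/mL / 1.15 × 10⁴ = 0.0672 μg/mL = 67.2 ng/mL.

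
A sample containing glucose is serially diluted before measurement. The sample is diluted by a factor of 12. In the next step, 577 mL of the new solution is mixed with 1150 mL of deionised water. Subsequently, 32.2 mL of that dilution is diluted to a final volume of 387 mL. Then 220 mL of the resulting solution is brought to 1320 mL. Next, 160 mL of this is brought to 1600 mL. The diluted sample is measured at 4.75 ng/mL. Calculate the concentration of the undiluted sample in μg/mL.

123 μg/mL

Overall dilution factor = 12 × 2.993 × 12.02 × 6 × 10 = 2.59 × 10⁴.
Original = 4.75 ng/mL × 2.59 × 10⁴ = 1.23 × 10⁵ ng/mL = 123 μg/mL.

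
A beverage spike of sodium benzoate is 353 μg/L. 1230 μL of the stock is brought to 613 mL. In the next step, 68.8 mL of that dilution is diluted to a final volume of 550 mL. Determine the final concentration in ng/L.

88.6 ng/L

Overall dilution factor = 498.4 × 7.994 = 3984.
353 μg/L / 3984 = 0.0886 μg/L = 88.6 ng/L.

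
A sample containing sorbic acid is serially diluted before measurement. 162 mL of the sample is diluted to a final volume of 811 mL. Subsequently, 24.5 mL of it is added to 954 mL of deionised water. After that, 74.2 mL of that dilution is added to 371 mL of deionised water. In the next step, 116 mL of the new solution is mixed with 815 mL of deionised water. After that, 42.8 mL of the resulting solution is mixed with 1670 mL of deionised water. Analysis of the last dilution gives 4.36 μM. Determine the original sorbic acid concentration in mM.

Overall dilution factor = 5.006 × 39.94 × 6 × 8.026 × 40.02 = 3.85 × 10⁵.
Original = 4.36 μM × 3.85 × 10⁵ = 1.68 × 10⁶ μM = 1680 mM.

1680 mM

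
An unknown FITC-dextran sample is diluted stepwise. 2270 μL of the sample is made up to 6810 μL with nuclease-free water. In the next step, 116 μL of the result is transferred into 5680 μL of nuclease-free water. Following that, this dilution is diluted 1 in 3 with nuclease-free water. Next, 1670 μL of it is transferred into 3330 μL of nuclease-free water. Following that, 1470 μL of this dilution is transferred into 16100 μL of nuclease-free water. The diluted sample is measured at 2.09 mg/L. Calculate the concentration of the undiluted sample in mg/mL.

Overall dilution factor = 3 × 49.97 × 3 × 2.994 × 11.95 = 1.61 × 10⁴.
Original = 2.09 mg/L × 1.61 × 10⁴ = 3.36 × 10⁴ mg/L = 33.6 mg/mL.

33.6 mg/mL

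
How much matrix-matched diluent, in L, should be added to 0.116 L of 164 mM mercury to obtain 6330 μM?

2.89 L

6330 μM = 6.33 mM.
V₂ = C₁V₁/C₂ = 164 × 0.116 / 6.33 = 3.01 L.
Diluent to add = V₂ − V₁ = 3.01 − 0.116 = 2.89 L.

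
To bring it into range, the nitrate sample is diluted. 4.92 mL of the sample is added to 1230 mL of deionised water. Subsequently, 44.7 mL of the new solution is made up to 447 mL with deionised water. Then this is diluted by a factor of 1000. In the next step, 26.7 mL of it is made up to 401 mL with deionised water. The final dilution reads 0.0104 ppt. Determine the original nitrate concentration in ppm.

Overall dilution factor = 251 × 10 × 1000 × 15.02 = 3.77 × 10⁷.
Original = 0.0104 ppt × 3.77 × 10⁷ = 3.92 × 10⁵ ppt = 0.392 ppm.

0.392 ppm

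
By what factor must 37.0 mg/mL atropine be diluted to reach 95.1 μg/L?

Factor = C₀/C_target = 37.0 mg/mL / 95.1 μg/L = 3.89 × 10⁵.

3.89 × 10⁵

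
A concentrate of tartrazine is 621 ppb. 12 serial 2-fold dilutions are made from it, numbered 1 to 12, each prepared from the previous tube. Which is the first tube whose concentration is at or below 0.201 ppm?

Tube n has concentration 621 ppb / 2ⁿ.
Need 2ⁿ ≥ 621 ppb / 0.201 ppm = 3.09, so n ≥ 1.63.
First such tube: n = 2.

tube 2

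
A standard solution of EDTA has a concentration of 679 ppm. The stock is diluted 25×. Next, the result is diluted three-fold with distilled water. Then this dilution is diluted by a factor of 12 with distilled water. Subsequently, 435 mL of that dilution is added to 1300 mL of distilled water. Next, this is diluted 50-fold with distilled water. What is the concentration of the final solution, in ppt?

Overall dilution factor = 25 × 3 × 12 × 3.989 × 50 = 1.79 × 10⁵.
679 ppm / 1.79 × 10⁵ = 3.78 × 10⁻³ ppm = 3780 ppt.

3780 ppt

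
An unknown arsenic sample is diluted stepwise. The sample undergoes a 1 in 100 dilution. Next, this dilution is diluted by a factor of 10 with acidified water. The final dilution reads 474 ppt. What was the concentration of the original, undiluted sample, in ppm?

Overall dilution factor = 100 × 10 = 1000.
Original = 474 ppt × 1000 = 4.74 × 10⁵ ppt = 0.474 ppm.

0.474 ppm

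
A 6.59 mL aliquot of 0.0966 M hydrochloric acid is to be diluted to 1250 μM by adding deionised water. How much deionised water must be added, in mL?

503 mL

1250 μM = 1.25 × 10⁻³ M.
V₂ = C₁V₁/C₂ = 0.0966 × 6.59 / 1.25 × 10⁻³ = 509 mL.
Diluent to add = V₂ − V₁ = 509 − 6.59 = 503 mL.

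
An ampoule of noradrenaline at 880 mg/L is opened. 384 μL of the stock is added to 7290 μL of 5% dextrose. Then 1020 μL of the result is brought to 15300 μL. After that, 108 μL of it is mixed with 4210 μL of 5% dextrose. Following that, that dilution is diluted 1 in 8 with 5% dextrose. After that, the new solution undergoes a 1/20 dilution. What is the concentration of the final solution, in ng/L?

459 ng/L

Overall dilution factor = 19.98 × 15 × 39.98 × 8 × 20 = 1.92 × 10⁶.
880 mg/L / 1.92 × 10⁶ = 4.59 × 10⁻⁴ mg/L = 459 ng/L.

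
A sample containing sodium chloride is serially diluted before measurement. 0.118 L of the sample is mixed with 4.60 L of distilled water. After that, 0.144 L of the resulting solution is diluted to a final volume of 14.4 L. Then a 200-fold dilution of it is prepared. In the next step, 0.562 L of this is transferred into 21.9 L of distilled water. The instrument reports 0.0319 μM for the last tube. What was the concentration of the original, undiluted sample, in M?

1.02 M

Overall dilution factor = 39.98 × 100 × 200 × 39.97 = 3.20 × 10⁷.
Original = 0.0319 μM × 3.20 × 10⁷ = 1.02 × 10⁶ μM = 1.02 M.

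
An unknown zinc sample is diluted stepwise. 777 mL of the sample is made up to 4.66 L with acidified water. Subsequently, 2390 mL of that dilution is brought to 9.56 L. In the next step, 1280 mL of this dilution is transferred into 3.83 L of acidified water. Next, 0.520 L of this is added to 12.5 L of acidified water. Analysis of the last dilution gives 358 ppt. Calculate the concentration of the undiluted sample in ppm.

Overall dilution factor = 5.997 × 4 × 3.992 × 25.04 = 2398.
Original = 358 ppt × 2398 = 8.58 × 10⁵ ppt = 0.858 ppm.

0.858 ppm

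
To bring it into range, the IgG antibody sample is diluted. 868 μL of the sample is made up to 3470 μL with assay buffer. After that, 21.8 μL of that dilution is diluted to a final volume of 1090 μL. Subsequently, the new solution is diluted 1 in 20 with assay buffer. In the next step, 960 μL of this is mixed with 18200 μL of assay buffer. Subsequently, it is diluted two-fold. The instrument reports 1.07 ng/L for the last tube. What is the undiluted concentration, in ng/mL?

Overall dilution factor = 3.998 × 50 × 20 × 19.96 × 2 = 1.60 × 10⁵.
Original = 1.07 ng/L × 1.60 × 10⁵ = 1.71 × 10⁵ ng/L = 171 ng/mL.

171 ng/mL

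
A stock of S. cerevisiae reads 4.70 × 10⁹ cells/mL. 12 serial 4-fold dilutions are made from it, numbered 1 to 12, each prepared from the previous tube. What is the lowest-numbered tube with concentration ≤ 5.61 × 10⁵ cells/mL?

Tube n has concentration 4.70 × 10⁹ cells/mL / 4ⁿ.
Need 4ⁿ ≥ 4.70 × 10⁹ cells/mL / 5.61 × 10⁵ cells/mL = 8378, so n ≥ 6.52.
First such tube: n = 7.

tube 7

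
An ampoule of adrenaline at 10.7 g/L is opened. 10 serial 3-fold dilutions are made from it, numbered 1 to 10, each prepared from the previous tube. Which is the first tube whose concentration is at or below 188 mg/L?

tube 4

Tube n has concentration 10.7 g/L / 3ⁿ.
Need 3ⁿ ≥ 10.7 g/L / 188 mg/L = 56.9, so n ≥ 3.68.
First such tube: n = 4.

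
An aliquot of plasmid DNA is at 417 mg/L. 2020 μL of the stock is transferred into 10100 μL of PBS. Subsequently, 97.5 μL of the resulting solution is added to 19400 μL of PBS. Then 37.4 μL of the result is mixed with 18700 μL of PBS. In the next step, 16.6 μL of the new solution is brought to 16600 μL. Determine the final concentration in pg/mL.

0.694 pg/mL

Overall dilution factor = 6 × 200.0 × 501 × 1000 = 6.01 × 10⁸.
417 mg/L / 6.01 × 10⁸ = 6.94 × 10⁻⁷ mg/L = 0.694 pg/mL.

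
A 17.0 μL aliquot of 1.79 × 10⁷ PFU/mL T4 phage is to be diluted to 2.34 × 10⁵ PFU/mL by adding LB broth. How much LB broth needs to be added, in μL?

V₂ = C₁V₁/C₂ = 1.79 × 10⁷ × 17.0 / 2.34 × 10⁵ = 1300 μL.
Diluent to add = V₂ − V₁ = 1300 − 17.0 = 1280 μL.

1280 μL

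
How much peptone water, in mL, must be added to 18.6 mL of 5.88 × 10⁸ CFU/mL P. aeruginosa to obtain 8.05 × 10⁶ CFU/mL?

V₂ = C₁V₁/C₂ = 5.88 × 10⁸ × 18.6 / 8.05 × 10⁶ = 1359 mL.
Diluent to add = V₂ − V₁ = 1359 − 18.6 = 1340 mL.

1340 mL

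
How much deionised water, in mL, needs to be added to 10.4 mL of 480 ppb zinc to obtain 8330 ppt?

589 mL

8330 ppt = 8.33 ppb.
V₂ = C₁V₁/C₂ = 480 × 10.4 / 8.33 = 599 mL.
Diluent to add = V₂ − V₁ = 599 − 10.4 = 589 mL.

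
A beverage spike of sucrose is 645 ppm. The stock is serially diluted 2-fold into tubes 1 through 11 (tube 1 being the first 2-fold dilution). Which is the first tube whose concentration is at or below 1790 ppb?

Tube n has concentration 645 ppm / 2ⁿ.
Need 2ⁿ ≥ 645 ppm / 1790 ppb = 360, so n ≥ 8.49.
First such tube: n = 9.

tube 9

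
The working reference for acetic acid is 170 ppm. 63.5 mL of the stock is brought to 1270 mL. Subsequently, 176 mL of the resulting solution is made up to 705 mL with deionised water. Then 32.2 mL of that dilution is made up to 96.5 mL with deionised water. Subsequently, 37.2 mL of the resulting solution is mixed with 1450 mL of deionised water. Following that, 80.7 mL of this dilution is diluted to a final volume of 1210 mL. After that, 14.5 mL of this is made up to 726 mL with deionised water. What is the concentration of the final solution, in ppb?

0.0236 ppb

Overall dilution factor = 20 × 4.006 × 2.997 × 39.98 × 14.99 × 50.07 = 7.21 × 10⁶.
170 ppm / 7.21 × 10⁶ = 2.36 × 10⁻⁵ ppm = 0.0236 ppb.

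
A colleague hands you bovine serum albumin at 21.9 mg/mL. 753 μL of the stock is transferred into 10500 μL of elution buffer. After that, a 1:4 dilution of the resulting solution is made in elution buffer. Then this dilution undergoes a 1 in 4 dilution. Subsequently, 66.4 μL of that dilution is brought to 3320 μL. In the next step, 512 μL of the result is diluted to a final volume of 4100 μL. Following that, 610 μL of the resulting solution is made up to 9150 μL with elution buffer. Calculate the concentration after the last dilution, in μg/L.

Overall dilution factor = 14.94 × 4 × 4 × 50 × 8.008 × 15 = 1.44 × 10⁶.
21.9 mg/mL / 1.44 × 10⁶ = 1.53 × 10⁻⁵ mg/mL = 15.3 μg/L.

15.3 μg/L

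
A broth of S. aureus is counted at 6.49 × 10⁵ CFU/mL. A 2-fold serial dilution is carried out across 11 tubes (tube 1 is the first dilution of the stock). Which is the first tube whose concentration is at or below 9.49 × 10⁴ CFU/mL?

tube 3

Tube n has concentration 6.49 × 10⁵ CFU/mL / 2ⁿ.
Need 2ⁿ ≥ 6.49 × 10⁵ CFU/mL / 9.49 × 10⁴ CFU/mL = 6.84, so n ≥ 2.77.
First such tube: n = 3.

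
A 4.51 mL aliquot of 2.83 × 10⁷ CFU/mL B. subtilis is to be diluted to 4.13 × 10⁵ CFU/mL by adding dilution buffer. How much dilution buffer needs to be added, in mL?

305 mL

V₂ = C₁V₁/C₂ = 2.83 × 10⁷ × 4.51 / 4.13 × 10⁵ = 309 mL.
Diluent to add = V₂ − V₁ = 309 − 4.51 = 305 mL.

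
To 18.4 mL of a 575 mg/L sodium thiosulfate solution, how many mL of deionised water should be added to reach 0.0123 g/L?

842 mL

0.0123 g/L = 12.3 mg/L.
V₂ = C₁V₁/C₂ = 575 × 18.4 / 12.3 = 860 mL.
Diluent to add = V₂ − V₁ = 860 − 18.4 = 842 mL.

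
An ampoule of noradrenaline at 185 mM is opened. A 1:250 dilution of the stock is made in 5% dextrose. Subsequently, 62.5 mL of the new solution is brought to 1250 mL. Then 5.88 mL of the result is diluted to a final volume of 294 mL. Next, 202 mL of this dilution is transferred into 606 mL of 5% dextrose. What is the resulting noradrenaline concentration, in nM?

Overall dilution factor = 250 × 20 × 50 × 4 = 1.00 × 10⁶.
185 mM / 1.00 × 10⁶ = 1.85 × 10⁻⁴ mM = 185 nM.

185 nM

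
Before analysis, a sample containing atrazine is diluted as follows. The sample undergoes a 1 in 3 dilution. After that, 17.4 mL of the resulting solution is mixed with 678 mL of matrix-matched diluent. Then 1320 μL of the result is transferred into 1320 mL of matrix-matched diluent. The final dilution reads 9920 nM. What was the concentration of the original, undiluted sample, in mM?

Overall dilution factor = 3 × 39.97 × 1001 = 1.20 × 10⁵.
Original = 9920 nM × 1.20 × 10⁵ = 1.19 × 10⁹ nM = 1190 mM.

1190 mM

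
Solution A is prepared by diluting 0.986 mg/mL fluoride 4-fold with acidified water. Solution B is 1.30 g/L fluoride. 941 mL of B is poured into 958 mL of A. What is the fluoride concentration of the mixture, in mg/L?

C_A = 0.986 mg/mL / 4 = 0.246 mg/mL.
C_B = 1.30 g/L = 1.30 mg/mL.
C_mix = (C_A·V_A + C_B·V_B)/(V_A + V_B) = (0.246×958 + 1.30×941) / 1899 = 0.769 mg/mL = 769 mg/L.

769 mg/L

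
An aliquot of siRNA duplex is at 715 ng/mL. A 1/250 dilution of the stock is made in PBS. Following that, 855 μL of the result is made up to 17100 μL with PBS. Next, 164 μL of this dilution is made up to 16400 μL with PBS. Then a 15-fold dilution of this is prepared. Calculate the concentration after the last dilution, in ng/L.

Overall dilution factor = 250 × 20 × 100 × 15 = 7.50 × 10⁶.
715 ng/mL / 7.50 × 10⁶ = 9.53 × 10⁻⁵ ng/mL = 0.0953 ng/L.

0.0953 ng/L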